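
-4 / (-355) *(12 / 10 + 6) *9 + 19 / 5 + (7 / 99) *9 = 100876 / 19525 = 5.17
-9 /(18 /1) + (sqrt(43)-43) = -36.94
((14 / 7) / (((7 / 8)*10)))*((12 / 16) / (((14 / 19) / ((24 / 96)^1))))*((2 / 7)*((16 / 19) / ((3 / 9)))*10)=144 / 343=0.42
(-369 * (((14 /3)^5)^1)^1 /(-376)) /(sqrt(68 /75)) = 6890870 * sqrt(51) /21573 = 2281.12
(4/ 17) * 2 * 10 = 80/ 17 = 4.71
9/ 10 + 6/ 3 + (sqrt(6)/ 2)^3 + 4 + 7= 3*sqrt(6)/ 4 + 139/ 10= 15.74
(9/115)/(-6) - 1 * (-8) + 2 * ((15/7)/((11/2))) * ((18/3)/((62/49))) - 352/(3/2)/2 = -24858709/235290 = -105.65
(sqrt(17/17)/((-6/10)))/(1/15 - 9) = 0.19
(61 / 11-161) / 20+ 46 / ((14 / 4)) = 827 / 154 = 5.37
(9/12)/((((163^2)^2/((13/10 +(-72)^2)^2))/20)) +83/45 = 61391702419/25412823396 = 2.42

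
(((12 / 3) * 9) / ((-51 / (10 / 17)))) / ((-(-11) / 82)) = -9840 / 3179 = -3.10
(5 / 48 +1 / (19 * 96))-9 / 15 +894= 8148763 / 9120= 893.50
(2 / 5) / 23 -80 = -9198 / 115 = -79.98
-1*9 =-9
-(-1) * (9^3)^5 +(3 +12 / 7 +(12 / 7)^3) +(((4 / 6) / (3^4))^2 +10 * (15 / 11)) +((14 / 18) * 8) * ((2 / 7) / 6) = 45870871777027069172678 / 222791877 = 205891132094672.68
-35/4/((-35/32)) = 8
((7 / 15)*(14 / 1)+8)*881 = 192058 / 15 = 12803.87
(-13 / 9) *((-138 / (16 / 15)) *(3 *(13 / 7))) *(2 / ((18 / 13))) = 252655 / 168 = 1503.90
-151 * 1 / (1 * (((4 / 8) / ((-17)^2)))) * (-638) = 55683364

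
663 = 663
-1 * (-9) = 9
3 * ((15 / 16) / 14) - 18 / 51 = -0.15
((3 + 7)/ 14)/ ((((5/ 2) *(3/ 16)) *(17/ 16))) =512/ 357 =1.43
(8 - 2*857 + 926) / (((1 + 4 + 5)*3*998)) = -13 / 499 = -0.03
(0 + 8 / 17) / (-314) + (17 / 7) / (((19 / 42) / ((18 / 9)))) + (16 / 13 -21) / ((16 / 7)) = 22006111 / 10547888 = 2.09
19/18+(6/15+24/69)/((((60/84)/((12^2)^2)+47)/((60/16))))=3149800585/2824369686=1.12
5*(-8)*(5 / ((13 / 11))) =-2200 / 13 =-169.23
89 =89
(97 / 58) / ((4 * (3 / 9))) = 291 / 232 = 1.25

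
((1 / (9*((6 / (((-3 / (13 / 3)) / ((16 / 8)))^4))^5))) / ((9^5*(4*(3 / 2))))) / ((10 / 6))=94143178827 / 6377007646467010928748863160320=0.00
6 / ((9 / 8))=16 / 3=5.33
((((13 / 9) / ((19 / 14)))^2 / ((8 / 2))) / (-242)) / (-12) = 8281 / 84915864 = 0.00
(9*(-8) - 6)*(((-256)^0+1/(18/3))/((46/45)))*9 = -36855/46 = -801.20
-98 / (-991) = 98 / 991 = 0.10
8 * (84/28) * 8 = 192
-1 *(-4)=4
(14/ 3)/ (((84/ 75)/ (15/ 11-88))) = -23825/ 66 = -360.98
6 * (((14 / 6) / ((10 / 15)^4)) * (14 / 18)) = 441 / 8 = 55.12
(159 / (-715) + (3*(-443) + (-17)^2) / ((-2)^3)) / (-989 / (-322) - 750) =-1299074 / 7476755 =-0.17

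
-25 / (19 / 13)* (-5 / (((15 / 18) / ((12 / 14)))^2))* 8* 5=3619.33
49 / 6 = 8.17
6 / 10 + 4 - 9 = -22 / 5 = -4.40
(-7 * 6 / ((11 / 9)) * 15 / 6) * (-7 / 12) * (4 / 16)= 2205 / 176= 12.53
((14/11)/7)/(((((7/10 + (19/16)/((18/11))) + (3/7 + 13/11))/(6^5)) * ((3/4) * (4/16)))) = 836075520/336641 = 2483.58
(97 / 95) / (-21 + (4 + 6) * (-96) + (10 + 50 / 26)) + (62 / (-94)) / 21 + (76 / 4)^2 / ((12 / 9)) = 639570979571 / 2362502940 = 270.72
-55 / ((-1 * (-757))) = -55 / 757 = -0.07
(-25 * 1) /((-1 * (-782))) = -25 /782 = -0.03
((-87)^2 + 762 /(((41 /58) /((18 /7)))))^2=8808020844561 /82369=106933686.76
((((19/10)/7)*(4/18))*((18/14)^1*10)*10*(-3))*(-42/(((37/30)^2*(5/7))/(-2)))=-2462400/1369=-1798.69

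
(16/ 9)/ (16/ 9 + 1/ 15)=80/ 83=0.96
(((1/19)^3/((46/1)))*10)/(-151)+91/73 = 2167738572/1738955411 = 1.25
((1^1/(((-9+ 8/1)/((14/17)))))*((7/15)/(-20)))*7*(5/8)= 0.08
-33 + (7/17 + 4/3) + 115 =4271/51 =83.75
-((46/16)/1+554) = -556.88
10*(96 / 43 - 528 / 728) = 15.07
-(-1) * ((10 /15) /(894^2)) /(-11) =-1 /13187394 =-0.00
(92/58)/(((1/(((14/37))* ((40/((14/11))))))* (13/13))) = 18.86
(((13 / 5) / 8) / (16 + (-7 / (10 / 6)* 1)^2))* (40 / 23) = 325 / 19343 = 0.02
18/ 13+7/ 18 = 415/ 234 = 1.77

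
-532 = -532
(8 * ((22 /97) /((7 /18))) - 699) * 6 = -2828718 /679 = -4166.01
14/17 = 0.82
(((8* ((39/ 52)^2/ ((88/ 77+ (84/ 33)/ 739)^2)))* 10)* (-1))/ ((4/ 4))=-145707813405/ 4254691984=-34.25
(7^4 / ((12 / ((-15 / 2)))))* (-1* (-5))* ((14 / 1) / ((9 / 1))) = -420175 / 36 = -11671.53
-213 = -213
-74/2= -37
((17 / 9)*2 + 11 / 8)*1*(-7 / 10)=-2597 / 720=-3.61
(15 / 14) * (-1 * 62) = -465 / 7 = -66.43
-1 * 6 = -6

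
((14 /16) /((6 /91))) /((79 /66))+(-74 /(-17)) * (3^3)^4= 24854551807 /10744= 2313342.50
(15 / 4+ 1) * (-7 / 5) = -133 / 20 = -6.65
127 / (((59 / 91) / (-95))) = -1097915 / 59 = -18608.73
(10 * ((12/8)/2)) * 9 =135/2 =67.50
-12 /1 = -12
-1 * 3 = -3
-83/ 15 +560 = 8317/ 15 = 554.47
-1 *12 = -12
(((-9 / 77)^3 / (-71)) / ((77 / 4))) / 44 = 729 / 27454525021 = 0.00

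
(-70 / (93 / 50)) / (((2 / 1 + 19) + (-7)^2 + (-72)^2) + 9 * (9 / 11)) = -308 / 43059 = -0.01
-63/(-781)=63/781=0.08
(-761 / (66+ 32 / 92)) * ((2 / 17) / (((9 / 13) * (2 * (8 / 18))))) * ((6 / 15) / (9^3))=-227539 / 189117180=-0.00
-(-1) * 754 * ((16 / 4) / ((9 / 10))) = 30160 / 9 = 3351.11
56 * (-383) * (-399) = 8557752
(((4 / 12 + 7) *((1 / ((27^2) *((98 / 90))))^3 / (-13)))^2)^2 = 57191406250000 / 35353434838566302647846448301986497766662437029601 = 0.00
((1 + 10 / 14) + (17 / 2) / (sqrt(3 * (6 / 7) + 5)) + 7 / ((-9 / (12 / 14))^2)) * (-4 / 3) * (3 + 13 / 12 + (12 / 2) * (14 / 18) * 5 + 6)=-6817 * sqrt(371) / 954 - 6416 / 81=-216.85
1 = 1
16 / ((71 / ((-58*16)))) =-14848 / 71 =-209.13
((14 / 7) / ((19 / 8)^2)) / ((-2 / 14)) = -896 / 361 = -2.48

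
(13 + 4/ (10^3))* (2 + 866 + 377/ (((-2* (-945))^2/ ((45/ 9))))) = 2016000162187/ 178605000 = 11287.48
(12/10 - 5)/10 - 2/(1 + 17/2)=-561/950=-0.59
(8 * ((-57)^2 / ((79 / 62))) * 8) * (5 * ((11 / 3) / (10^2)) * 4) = 47270784 / 395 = 119672.87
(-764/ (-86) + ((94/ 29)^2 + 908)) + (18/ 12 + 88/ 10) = 339096929/ 361630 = 937.69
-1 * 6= -6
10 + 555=565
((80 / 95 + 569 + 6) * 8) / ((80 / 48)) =262584 / 95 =2764.04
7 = 7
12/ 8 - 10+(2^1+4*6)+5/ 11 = 395/ 22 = 17.95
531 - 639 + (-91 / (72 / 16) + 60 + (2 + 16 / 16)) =-587 / 9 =-65.22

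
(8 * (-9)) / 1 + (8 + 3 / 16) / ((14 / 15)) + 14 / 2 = -12595 / 224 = -56.23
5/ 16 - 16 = -251/ 16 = -15.69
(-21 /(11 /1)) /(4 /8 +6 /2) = -6 /11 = -0.55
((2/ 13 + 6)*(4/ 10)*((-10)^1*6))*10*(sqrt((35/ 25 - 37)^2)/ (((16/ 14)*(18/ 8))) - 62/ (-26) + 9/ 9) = -12901120/ 507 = -25446.00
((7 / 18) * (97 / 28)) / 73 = 97 / 5256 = 0.02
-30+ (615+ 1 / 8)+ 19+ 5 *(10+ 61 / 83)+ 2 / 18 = 3931675 / 5976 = 657.91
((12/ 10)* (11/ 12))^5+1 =261051/ 100000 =2.61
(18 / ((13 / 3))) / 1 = 54 / 13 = 4.15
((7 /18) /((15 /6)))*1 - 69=-3098 /45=-68.84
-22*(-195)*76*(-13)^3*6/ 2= -2148929640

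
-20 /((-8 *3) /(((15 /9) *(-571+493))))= -325 /3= -108.33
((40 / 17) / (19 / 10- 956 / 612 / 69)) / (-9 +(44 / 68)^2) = -897345 / 6143983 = -0.15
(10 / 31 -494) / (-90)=7652 / 1395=5.49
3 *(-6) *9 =-162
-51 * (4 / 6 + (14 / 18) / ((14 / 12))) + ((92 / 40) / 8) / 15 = -67.98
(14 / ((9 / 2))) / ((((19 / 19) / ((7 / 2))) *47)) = 98 / 423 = 0.23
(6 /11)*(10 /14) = 30 /77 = 0.39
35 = 35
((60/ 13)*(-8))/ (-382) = 240/ 2483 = 0.10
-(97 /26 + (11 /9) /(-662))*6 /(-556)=72205 /1794351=0.04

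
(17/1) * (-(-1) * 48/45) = 272/15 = 18.13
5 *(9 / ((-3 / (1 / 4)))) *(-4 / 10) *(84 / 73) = 126 / 73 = 1.73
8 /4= 2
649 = 649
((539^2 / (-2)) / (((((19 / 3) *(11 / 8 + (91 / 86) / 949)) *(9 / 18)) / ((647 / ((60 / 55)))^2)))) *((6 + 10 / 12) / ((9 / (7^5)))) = -31830014357574184253117 / 212732892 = -149624320237108.35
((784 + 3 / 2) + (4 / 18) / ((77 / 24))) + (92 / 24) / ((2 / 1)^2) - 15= 475261 / 616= 771.53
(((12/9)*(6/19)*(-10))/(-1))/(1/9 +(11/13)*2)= 9360/4009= 2.33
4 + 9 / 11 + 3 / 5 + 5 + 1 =628 / 55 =11.42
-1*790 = -790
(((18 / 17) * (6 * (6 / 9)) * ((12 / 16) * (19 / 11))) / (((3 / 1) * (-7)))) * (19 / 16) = -0.31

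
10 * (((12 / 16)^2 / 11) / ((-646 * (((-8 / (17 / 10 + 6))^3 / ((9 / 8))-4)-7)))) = 16808715 / 254745019856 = 0.00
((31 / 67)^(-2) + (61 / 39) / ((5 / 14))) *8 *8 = 108547136 / 187395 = 579.24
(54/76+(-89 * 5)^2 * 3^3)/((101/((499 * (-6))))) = -158494525.52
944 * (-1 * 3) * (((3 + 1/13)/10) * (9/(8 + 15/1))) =-101952/299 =-340.98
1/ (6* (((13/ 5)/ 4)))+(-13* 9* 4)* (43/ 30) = -670.54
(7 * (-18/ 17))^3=-2000376/ 4913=-407.16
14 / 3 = 4.67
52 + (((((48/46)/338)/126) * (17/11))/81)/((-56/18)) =5883021127/113135022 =52.00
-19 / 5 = -3.80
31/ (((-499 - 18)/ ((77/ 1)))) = -217/ 47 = -4.62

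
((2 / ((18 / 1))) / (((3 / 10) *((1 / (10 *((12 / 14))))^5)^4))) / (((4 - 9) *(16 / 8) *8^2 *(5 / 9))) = -380849837506560000000000000000000 / 79792266297612001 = -4773016924798863.12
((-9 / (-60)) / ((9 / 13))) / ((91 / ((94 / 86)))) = 47 / 18060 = 0.00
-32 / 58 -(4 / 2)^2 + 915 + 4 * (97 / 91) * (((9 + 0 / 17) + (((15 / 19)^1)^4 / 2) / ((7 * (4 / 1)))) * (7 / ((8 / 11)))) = 7043857900215 / 5502673904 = 1280.08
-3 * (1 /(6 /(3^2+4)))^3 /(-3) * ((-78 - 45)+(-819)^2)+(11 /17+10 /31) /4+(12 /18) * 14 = 6821267.38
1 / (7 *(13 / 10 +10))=10 / 791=0.01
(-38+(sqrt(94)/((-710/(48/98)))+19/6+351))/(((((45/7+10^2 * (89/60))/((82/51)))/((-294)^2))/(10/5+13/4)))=82353476457/55250 - 31894884 * sqrt(94)/9806875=1490529.13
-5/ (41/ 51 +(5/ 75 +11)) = -425/ 1009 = -0.42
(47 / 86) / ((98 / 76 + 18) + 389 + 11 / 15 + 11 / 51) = 227715 / 170517403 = 0.00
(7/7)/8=1/8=0.12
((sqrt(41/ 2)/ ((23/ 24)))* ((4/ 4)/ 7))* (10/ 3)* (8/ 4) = 80* sqrt(82)/ 161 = 4.50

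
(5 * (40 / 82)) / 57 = 100 / 2337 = 0.04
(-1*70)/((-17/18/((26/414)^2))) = 23660/80937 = 0.29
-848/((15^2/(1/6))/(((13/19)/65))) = -424/64125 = -0.01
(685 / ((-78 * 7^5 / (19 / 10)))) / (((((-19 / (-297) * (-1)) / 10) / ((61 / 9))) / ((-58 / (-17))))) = 13329415 / 3714347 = 3.59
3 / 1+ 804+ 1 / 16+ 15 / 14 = 90511 / 112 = 808.13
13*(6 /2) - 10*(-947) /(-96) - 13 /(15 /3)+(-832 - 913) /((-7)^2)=-1150811 /11760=-97.86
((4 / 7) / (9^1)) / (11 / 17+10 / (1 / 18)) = 68 / 193473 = 0.00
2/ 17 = 0.12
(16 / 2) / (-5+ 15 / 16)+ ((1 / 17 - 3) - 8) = -12.91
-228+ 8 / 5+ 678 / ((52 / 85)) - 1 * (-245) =146493 / 130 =1126.87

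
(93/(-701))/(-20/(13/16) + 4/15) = 18135/3328348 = 0.01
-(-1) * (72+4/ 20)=361/ 5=72.20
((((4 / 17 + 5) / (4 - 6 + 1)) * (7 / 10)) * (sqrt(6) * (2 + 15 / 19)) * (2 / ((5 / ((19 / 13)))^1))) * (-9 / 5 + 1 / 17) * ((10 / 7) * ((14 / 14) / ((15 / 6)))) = 2792464 * sqrt(6) / 469625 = 14.57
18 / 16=9 / 8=1.12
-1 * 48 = -48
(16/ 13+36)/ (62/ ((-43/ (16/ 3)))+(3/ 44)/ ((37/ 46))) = -50822904/ 10381631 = -4.90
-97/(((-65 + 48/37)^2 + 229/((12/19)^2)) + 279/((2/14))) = -19122192/1298165125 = -0.01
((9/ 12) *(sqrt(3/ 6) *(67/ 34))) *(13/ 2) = 2613 *sqrt(2)/ 544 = 6.79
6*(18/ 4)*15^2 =6075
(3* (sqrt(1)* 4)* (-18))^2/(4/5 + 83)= 233280/419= 556.75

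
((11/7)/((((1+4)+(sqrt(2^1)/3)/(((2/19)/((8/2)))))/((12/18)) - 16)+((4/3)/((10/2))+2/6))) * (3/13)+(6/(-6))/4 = -5897989/24009076+62700 * sqrt(2)/6002269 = -0.23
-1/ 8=-0.12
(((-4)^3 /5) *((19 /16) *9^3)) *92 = -5097168 /5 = -1019433.60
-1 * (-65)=65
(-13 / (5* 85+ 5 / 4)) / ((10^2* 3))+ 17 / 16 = 2173667 / 2046000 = 1.06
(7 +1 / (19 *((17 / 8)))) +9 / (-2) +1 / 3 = 5539 / 1938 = 2.86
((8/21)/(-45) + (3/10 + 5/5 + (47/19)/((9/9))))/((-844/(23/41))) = -3109807/1242629640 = -0.00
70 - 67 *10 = -600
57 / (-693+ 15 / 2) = -38 / 457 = -0.08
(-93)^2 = 8649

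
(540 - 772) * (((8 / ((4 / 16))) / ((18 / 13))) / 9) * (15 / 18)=-120640 / 243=-496.46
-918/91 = -10.09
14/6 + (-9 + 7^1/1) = 1/3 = 0.33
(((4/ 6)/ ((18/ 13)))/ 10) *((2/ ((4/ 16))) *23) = 1196/ 135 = 8.86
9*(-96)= -864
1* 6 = 6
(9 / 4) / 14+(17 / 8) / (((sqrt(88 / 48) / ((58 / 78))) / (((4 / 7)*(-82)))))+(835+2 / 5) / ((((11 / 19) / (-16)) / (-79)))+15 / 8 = 2808818431 / 1540 - 20213*sqrt(66) / 3003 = 1823853.39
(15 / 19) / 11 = 15 / 209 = 0.07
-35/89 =-0.39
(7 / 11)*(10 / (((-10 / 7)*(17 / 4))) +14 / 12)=-343 / 1122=-0.31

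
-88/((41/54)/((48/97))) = -228096/3977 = -57.35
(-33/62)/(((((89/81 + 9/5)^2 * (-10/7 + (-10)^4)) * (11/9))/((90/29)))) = -93002175/5781501198584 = -0.00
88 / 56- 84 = -577 / 7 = -82.43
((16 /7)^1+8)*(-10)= -102.86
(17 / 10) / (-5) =-17 / 50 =-0.34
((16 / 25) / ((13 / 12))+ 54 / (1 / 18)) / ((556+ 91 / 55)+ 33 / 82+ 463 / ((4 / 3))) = 10759056 / 10014745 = 1.07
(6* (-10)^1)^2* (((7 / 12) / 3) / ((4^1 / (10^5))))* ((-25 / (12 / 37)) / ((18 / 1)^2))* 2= -2023437500 / 243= -8326903.29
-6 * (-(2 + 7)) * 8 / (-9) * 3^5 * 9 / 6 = -17496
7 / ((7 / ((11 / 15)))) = 11 / 15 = 0.73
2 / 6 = 1 / 3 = 0.33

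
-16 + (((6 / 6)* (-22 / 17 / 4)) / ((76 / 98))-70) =-111651 / 1292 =-86.42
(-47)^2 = 2209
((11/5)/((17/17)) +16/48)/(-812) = -19/6090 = -0.00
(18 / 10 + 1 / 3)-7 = -73 / 15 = -4.87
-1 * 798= -798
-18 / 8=-9 / 4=-2.25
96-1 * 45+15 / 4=219 / 4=54.75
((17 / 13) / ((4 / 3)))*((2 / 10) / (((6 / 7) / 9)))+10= 6271 / 520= 12.06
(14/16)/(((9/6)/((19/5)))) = 133/60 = 2.22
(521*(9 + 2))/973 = 5731/973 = 5.89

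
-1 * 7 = -7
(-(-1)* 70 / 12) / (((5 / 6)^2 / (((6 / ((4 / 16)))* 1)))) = 1008 / 5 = 201.60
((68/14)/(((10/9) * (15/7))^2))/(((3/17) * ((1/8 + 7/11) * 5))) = 267036/209375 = 1.28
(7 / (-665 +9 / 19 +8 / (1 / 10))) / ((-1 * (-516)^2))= 133 / 2957039136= 0.00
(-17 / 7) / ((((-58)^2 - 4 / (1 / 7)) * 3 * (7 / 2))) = -17 / 245196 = -0.00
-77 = -77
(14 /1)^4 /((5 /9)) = 345744 /5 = 69148.80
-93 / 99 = -31 / 33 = -0.94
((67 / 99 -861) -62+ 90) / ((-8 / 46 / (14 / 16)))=414575 / 99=4187.63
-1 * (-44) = 44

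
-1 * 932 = -932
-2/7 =-0.29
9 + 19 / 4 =55 / 4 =13.75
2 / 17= 0.12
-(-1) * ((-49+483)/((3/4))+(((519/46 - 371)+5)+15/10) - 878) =-45026/69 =-652.55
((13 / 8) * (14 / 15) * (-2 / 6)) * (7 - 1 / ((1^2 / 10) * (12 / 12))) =91 / 60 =1.52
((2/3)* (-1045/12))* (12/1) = -2090/3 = -696.67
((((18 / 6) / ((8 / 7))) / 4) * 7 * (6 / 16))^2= 2.97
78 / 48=13 / 8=1.62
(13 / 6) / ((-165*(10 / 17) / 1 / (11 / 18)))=-221 / 16200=-0.01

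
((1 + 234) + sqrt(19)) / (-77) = -235 / 77 - sqrt(19) / 77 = -3.11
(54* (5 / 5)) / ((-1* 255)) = -18 / 85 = -0.21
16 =16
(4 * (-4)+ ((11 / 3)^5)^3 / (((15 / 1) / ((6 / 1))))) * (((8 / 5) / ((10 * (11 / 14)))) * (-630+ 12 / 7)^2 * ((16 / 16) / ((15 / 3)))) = 143640907732273279054016 / 76726794375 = 1872108810257.76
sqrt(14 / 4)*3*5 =15*sqrt(14) / 2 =28.06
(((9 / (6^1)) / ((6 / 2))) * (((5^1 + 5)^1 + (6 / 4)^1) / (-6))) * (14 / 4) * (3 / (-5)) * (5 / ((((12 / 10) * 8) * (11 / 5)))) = 4025 / 8448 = 0.48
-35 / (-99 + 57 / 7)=245 / 636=0.39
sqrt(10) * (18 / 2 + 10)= 19 * sqrt(10)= 60.08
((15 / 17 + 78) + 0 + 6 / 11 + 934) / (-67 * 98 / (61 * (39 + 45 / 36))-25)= -265883933 / 7260649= -36.62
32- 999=-967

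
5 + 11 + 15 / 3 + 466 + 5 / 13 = 6336 / 13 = 487.38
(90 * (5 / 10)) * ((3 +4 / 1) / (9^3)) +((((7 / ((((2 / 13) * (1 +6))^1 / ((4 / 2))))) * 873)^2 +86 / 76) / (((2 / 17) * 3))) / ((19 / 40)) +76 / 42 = 157256830873361 / 204687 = 768279523.73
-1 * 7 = -7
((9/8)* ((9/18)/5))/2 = 9/160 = 0.06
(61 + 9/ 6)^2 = 15625/ 4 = 3906.25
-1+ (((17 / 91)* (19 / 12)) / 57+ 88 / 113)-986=-365085347 / 370188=-986.22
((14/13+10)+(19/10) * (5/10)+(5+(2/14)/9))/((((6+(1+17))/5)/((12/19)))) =279161/124488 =2.24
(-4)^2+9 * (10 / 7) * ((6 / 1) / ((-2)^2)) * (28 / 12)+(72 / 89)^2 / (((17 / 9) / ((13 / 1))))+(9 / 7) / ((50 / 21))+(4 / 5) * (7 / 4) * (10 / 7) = 458131689 / 6732850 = 68.04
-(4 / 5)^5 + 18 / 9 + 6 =23976 / 3125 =7.67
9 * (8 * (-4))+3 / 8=-2301 / 8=-287.62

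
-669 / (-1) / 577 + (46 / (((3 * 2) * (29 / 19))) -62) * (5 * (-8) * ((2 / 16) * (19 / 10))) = 542.44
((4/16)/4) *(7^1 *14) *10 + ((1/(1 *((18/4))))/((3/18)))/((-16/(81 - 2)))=164/3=54.67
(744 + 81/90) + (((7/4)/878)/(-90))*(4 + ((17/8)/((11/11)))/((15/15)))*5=1883582221/2528640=744.90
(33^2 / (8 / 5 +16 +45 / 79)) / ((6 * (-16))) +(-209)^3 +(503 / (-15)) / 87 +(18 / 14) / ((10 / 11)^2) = -95765771764005131 / 10489903200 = -9129328.45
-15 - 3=-18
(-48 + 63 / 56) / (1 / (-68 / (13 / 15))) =95625 / 26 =3677.88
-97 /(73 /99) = -9603 /73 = -131.55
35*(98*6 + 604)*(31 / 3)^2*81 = 360836280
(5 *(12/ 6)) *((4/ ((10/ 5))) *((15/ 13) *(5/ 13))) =1500/ 169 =8.88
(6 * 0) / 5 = 0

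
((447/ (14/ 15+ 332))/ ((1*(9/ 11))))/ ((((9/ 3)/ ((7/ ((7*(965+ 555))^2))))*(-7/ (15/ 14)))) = -149/ 28782408704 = -0.00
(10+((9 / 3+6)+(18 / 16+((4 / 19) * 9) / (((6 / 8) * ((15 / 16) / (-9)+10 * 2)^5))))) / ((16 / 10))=2429944488682564337 / 193188125482760000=12.58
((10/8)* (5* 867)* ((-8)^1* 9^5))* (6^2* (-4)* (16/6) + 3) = 975273951150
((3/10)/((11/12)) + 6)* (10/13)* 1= 696/143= 4.87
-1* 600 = -600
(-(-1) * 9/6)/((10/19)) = 57/20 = 2.85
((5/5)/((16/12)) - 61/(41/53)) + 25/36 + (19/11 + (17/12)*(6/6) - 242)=-5134883/16236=-316.27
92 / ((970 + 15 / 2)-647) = 184 / 661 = 0.28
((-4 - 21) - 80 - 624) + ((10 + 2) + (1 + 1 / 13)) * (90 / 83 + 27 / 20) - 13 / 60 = -45148577 / 64740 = -697.38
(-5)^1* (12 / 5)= -12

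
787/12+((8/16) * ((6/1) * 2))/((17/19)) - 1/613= 9039707/125052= 72.29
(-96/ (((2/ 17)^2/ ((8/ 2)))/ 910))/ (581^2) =-3606720/ 48223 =-74.79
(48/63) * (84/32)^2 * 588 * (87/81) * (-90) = -298410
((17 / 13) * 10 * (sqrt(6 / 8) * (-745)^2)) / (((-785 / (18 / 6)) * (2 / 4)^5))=-905800800 * sqrt(3) / 2041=-768688.39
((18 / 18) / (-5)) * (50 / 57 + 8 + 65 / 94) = -51269 / 26790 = -1.91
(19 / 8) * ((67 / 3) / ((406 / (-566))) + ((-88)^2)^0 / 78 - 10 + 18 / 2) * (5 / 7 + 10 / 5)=-61203579 / 295568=-207.07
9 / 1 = 9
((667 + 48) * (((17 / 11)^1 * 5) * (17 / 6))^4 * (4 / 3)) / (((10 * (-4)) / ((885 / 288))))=-16720018616396875 / 993586176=-16827950.13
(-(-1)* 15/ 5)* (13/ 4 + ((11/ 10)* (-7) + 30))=1533/ 20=76.65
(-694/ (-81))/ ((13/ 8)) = 5.27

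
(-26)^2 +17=693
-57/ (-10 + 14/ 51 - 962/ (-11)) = -31977/ 43606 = -0.73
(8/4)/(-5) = -2/5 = -0.40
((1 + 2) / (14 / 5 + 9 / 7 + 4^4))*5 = 525 / 9103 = 0.06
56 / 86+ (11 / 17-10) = -6361 / 731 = -8.70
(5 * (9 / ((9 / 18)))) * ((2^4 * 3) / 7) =4320 / 7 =617.14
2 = 2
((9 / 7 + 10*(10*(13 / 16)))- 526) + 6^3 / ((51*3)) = -210417 / 476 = -442.05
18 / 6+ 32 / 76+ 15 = 350 / 19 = 18.42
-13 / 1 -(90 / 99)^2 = -1673 / 121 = -13.83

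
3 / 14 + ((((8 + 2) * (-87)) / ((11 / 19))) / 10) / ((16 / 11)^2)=-126897 / 1792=-70.81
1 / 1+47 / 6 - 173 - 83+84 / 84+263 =16.83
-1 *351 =-351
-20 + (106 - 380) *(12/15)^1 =-1196/5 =-239.20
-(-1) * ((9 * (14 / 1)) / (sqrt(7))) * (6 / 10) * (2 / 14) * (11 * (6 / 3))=1188 * sqrt(7) / 35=89.80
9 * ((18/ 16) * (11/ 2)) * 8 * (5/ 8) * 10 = 22275/ 8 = 2784.38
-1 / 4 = -0.25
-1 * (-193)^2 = -37249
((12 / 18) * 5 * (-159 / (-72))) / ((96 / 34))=4505 / 1728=2.61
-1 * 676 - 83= -759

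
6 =6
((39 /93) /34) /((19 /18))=117 /10013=0.01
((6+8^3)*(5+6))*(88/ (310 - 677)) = -1366.28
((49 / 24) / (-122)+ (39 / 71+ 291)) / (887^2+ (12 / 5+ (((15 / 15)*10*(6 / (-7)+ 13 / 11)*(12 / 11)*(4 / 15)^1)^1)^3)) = 184135160157170915 / 496933970254386198768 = 0.00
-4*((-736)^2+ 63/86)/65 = -93171838/2795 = -33335.18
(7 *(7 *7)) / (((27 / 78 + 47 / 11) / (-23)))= -2256254 / 1321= -1707.99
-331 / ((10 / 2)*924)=-331 / 4620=-0.07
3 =3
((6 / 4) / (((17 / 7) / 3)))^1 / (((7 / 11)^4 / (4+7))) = 1449459 / 11662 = 124.29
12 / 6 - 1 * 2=0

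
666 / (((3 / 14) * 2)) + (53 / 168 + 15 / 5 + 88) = 276413 / 168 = 1645.32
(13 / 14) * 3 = 39 / 14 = 2.79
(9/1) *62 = 558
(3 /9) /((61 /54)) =18 /61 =0.30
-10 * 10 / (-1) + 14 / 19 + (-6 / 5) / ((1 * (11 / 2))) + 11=116537 / 1045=111.52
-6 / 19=-0.32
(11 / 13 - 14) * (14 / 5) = -2394 / 65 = -36.83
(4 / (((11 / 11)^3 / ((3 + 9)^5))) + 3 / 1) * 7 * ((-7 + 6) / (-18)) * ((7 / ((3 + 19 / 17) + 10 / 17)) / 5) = 276370241 / 2400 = 115154.27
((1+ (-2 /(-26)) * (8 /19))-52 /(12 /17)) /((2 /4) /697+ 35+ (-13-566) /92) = -3451281928 /1364049843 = -2.53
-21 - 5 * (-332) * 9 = 14919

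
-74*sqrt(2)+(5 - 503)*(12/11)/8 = -74*sqrt(2) - 747/11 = -172.56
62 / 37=1.68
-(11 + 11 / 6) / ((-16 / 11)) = 847 / 96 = 8.82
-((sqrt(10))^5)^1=-100*sqrt(10)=-316.23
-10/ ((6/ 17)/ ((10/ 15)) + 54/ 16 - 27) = 1360/ 3141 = 0.43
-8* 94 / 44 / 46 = -94 / 253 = -0.37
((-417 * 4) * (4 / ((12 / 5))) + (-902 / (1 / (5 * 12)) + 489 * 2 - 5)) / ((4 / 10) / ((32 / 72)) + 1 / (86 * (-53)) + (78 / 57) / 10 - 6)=12108475135 / 1074596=11267.93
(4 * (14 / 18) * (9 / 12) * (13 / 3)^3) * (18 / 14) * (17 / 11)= 377.26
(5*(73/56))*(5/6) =1825/336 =5.43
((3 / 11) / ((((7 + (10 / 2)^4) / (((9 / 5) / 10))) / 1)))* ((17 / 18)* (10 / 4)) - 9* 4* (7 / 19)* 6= -420455991 / 5283520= -79.58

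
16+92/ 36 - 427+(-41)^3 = -623965/ 9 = -69329.44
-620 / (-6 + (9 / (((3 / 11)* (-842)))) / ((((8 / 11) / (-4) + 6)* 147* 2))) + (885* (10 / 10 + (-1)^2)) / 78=798653871 / 6337253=126.03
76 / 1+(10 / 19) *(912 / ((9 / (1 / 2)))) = 308 / 3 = 102.67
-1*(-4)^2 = -16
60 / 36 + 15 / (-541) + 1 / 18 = 16501 / 9738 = 1.69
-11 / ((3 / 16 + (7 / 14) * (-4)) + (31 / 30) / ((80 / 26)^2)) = 528000 / 81761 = 6.46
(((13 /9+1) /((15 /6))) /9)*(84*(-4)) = -4928 /135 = -36.50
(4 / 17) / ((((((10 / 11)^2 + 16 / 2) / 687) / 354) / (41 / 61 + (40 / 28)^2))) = 17588.41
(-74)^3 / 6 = -67537.33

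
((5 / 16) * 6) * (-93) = -1395 / 8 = -174.38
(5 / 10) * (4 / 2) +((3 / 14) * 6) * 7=10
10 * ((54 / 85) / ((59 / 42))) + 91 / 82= 463225 / 82246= 5.63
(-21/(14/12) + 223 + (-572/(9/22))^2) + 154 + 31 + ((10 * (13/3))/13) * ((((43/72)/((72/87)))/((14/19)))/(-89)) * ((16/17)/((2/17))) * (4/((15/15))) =7309338313/3738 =1955414.21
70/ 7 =10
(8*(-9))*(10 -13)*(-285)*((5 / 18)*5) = -85500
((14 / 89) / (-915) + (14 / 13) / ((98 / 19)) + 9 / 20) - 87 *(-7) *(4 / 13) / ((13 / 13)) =5574041497 / 29642340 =188.04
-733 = -733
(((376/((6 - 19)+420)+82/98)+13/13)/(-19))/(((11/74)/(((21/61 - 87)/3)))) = 194010296/6871711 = 28.23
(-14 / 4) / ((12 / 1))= -7 / 24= -0.29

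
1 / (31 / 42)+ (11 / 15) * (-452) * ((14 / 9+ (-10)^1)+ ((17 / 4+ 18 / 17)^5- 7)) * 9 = -2118447761329648021 / 169019777280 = -12533727.09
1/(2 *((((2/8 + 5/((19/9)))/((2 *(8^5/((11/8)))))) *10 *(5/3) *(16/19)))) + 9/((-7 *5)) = 248315703/383075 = 648.22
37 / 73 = 0.51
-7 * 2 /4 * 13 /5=-91 /10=-9.10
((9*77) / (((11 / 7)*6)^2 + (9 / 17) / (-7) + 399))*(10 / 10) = 192423 / 135452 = 1.42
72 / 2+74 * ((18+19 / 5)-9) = 4916 / 5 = 983.20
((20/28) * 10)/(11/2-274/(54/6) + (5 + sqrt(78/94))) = -15185700/42313397-16200 * sqrt(1833)/42313397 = -0.38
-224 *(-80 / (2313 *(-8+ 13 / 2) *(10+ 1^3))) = -35840 / 76329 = -0.47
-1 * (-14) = 14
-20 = -20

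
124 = 124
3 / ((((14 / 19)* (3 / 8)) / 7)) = 76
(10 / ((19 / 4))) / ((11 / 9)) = 360 / 209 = 1.72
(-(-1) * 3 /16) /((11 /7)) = 21 /176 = 0.12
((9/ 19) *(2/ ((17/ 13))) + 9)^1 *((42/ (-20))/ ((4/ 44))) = -725571/ 3230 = -224.63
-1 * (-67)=67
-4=-4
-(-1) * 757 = 757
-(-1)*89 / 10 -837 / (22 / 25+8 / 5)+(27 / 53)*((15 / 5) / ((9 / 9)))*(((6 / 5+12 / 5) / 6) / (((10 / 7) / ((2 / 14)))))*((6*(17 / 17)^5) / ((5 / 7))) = -2171872 / 6625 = -327.83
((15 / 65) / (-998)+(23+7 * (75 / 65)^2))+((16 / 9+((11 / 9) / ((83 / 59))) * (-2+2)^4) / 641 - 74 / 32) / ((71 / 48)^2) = 17038500569773 / 544994316022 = 31.26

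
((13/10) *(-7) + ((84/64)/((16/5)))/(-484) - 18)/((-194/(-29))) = -486895993/120186880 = -4.05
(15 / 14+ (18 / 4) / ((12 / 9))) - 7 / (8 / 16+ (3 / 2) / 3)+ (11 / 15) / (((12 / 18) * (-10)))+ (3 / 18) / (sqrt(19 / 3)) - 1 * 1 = -5129 / 1400+ sqrt(57) / 114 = -3.60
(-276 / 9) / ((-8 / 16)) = 184 / 3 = 61.33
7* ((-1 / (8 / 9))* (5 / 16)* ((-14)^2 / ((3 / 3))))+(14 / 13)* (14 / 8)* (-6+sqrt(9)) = -203007 / 416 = -488.00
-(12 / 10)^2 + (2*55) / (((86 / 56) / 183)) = 14089452 / 1075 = 13106.47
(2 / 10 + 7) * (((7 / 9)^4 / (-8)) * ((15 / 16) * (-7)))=16807 / 7776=2.16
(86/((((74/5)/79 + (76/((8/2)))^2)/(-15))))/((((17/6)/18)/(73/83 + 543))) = -12340.56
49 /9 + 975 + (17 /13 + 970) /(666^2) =69796035 /71188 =980.45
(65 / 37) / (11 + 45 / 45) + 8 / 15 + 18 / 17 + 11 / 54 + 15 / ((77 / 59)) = 351396539 / 26153820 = 13.44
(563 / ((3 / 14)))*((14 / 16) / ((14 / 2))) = 3941 / 12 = 328.42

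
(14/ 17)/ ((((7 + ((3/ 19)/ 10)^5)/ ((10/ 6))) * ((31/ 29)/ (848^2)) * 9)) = 361456257145088000000/ 24662688873157647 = 14656.00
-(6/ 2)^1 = -3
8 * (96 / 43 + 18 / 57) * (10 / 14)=83280 / 5719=14.56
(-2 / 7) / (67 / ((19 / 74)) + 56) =-19 / 21077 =-0.00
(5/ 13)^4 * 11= 0.24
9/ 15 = 3/ 5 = 0.60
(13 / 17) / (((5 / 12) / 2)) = 312 / 85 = 3.67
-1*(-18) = 18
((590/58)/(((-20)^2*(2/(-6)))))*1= -177/2320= -0.08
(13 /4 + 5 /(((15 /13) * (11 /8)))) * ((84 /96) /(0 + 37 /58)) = 171535 /19536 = 8.78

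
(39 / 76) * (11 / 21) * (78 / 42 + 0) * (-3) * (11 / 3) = -20449 / 3724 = -5.49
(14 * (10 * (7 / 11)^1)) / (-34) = -490 / 187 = -2.62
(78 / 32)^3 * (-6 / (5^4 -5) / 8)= -177957 / 10158080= -0.02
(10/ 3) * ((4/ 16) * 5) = 25/ 6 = 4.17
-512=-512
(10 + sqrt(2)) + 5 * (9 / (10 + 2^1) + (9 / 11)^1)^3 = sqrt(2) + 2494385 / 85184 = 30.70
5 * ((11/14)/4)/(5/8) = 11/7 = 1.57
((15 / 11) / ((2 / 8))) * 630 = 37800 / 11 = 3436.36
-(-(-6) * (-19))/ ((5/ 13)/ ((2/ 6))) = 494/ 5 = 98.80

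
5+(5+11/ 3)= 41/ 3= 13.67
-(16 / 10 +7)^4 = -3418801 / 625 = -5470.08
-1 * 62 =-62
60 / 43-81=-3423 / 43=-79.60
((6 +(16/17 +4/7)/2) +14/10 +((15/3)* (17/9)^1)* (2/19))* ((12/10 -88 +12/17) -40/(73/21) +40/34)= -185679370694/210442575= -882.33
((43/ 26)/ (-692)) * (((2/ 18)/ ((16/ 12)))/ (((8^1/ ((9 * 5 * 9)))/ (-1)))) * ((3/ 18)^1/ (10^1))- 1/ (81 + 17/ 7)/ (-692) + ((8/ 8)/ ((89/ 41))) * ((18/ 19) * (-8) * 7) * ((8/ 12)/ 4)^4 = -0.02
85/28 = 3.04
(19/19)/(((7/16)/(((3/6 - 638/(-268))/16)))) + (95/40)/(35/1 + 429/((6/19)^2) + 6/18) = 6705625/16273362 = 0.41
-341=-341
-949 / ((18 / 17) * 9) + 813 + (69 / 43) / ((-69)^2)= 114301751 / 160218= 713.41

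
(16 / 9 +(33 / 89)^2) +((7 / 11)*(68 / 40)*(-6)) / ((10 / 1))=49645177 / 39208950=1.27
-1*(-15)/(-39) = -5/13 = -0.38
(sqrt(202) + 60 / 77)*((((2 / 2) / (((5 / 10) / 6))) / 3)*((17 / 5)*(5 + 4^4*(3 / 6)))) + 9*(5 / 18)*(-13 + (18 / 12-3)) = 60421 / 44 + 9044*sqrt(202) / 5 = 27081.08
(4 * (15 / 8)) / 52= 15 / 104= 0.14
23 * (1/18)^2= 23/324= 0.07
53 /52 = 1.02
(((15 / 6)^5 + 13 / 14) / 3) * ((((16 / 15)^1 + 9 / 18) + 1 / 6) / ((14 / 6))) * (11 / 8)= 1052623 / 31360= 33.57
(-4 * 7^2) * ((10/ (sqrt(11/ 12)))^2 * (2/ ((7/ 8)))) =-537600/ 11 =-48872.73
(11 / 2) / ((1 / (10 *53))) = 2915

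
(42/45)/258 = 7/1935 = 0.00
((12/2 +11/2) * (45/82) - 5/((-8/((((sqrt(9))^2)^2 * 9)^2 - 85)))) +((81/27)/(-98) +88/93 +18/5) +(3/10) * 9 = 332111.03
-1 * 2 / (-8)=1 / 4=0.25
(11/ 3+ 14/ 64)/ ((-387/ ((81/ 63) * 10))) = -1865/ 14448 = -0.13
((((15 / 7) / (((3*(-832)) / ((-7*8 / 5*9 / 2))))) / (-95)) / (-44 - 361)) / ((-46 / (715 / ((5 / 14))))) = -0.00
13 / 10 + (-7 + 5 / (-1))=-107 / 10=-10.70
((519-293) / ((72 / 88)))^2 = 6180196 / 81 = 76298.72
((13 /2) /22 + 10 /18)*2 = 337 /198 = 1.70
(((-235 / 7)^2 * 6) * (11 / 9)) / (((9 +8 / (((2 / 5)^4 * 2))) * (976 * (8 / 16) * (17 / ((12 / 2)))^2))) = 7289700 / 570985681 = 0.01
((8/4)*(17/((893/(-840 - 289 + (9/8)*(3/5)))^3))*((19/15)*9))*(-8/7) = 893.56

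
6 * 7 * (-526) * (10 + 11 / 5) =-1347612 / 5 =-269522.40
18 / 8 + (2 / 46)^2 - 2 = 0.25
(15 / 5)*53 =159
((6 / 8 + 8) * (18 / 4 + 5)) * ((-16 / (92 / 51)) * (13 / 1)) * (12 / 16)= -1322685 / 184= -7188.51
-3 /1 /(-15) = 1 /5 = 0.20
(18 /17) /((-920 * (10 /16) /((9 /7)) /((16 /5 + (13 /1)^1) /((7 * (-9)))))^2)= 118098 /337378015625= 0.00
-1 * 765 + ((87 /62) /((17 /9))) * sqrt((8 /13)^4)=-68108139 /89063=-764.72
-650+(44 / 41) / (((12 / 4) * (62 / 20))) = -2478010 / 3813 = -649.88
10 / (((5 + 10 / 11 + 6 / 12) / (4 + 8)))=880 / 47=18.72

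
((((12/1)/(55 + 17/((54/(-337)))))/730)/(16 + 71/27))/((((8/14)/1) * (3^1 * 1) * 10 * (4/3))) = -15309/20261544200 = -0.00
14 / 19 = 0.74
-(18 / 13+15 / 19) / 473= -537 / 116831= -0.00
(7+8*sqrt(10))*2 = 14+16*sqrt(10) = 64.60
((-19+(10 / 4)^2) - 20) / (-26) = 131 / 104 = 1.26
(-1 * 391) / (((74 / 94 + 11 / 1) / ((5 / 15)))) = -11.06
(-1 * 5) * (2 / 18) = -5 / 9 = -0.56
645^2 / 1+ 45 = 416070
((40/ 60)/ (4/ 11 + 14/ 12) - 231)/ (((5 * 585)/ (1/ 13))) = -23287/ 3840525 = -0.01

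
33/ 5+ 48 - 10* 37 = -1577/ 5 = -315.40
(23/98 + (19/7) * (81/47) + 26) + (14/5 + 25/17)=13774533/391510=35.18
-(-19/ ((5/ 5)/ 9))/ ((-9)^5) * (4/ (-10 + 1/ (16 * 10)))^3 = 4980736000/ 26823499006239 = 0.00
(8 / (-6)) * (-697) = 2788 / 3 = 929.33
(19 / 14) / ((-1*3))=-19 / 42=-0.45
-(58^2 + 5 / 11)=-37009 / 11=-3364.45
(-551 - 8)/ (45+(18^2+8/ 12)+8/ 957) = -534963/ 353779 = -1.51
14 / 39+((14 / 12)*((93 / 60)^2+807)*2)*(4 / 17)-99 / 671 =1798052411 / 4044300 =444.59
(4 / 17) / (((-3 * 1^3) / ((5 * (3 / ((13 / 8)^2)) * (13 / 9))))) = -1280 / 1989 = -0.64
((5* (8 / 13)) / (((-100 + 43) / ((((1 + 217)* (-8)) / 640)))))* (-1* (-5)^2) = -2725 / 741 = -3.68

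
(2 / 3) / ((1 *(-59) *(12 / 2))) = -1 / 531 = -0.00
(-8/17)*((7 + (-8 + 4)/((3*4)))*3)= -160/17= -9.41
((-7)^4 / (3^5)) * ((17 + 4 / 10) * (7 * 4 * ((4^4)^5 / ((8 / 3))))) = 267952632956452864 / 135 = 1984834318195947.14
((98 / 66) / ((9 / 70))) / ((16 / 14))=12005 / 1188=10.11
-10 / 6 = -5 / 3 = -1.67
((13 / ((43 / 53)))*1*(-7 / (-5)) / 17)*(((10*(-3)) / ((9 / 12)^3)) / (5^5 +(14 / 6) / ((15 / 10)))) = -617344 / 20569609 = -0.03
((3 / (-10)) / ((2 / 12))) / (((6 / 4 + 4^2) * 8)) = -9 / 700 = -0.01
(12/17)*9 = 108/17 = 6.35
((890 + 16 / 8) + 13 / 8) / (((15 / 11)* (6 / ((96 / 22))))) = 476.60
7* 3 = 21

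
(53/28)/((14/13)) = 689/392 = 1.76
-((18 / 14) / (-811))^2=-81 / 32228329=-0.00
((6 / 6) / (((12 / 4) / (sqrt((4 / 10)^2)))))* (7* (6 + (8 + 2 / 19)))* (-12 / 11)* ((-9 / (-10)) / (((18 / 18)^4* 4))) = -16884 / 5225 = -3.23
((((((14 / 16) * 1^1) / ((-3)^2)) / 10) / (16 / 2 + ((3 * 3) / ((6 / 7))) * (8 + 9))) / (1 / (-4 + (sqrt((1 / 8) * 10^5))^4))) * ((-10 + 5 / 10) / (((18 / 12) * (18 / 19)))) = -32903644991 / 604260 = -54452.79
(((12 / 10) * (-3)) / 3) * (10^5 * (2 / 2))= -120000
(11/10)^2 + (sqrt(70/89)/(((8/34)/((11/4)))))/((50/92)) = 121/100 + 4301 * sqrt(6230)/17800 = 20.28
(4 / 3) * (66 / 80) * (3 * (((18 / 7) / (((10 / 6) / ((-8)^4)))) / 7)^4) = 39491058577895162118144 / 18015003125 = 2192120551069.58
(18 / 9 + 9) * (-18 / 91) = -198 / 91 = -2.18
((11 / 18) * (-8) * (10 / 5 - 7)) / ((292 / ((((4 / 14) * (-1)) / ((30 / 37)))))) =-0.03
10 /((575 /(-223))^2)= 99458 /66125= 1.50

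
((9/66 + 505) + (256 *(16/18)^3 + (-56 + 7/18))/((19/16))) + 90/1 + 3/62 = 3305111122/4723191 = 699.76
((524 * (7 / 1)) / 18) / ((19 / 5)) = 9170 / 171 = 53.63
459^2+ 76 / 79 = 16643875 / 79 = 210681.96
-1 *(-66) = 66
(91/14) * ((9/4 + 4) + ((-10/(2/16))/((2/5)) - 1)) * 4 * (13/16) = -131651/32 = -4114.09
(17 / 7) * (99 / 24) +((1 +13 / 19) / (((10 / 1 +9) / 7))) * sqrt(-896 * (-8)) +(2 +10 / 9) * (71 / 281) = 63.34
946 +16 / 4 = 950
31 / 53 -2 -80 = -4315 / 53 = -81.42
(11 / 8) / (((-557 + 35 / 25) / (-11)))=605 / 22224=0.03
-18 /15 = -1.20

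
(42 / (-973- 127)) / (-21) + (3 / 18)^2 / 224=4307 / 2217600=0.00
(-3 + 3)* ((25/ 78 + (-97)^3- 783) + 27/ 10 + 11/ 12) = 0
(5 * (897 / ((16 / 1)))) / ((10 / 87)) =78039 / 32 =2438.72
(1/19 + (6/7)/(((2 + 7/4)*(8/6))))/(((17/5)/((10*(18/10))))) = 2682/2261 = 1.19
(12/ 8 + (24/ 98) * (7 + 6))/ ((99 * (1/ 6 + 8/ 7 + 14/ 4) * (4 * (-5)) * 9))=-17/ 311080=-0.00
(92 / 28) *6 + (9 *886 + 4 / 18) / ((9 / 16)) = 8049194 / 567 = 14196.11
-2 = -2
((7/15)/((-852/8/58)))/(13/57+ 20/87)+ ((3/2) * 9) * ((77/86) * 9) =15007946891/138667260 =108.23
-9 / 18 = -1 / 2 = -0.50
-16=-16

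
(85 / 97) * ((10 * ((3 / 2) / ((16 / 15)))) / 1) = 19125 / 1552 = 12.32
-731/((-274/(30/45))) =731/411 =1.78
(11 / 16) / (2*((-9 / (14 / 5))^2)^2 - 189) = 26411 / 940626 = 0.03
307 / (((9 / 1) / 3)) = 307 / 3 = 102.33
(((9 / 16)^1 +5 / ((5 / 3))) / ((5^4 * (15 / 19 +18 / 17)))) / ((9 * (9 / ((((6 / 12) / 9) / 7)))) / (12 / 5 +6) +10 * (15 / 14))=42959 / 17074200000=0.00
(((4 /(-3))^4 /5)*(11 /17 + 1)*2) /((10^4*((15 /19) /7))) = 119168 /64546875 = 0.00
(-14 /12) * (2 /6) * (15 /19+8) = -1169 /342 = -3.42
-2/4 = -1/2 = -0.50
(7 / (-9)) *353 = -274.56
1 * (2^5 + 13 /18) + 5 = 679 /18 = 37.72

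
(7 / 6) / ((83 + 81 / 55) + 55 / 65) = 5005 / 366018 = 0.01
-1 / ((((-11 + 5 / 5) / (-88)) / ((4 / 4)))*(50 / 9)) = -198 / 125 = -1.58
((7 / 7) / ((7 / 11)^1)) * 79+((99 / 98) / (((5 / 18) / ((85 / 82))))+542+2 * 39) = 3005113 / 4018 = 747.91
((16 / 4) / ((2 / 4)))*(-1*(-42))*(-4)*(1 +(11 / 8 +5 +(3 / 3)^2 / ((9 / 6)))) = -10808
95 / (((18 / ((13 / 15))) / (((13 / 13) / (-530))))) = -247 / 28620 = -0.01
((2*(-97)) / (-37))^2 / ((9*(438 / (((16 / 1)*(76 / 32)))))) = 715084 / 2698299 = 0.27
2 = 2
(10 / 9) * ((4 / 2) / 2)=10 / 9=1.11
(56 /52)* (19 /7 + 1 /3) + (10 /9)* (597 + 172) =100354 /117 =857.73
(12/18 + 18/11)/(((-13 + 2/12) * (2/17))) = -1292/847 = -1.53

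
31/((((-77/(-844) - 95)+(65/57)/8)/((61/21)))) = -60648152/63826189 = -0.95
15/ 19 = 0.79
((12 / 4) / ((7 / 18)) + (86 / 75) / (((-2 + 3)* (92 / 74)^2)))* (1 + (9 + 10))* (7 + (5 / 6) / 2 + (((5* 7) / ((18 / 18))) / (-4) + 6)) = 18787876 / 23805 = 789.24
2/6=0.33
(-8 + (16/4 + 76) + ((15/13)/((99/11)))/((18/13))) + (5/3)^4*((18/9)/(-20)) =5777/81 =71.32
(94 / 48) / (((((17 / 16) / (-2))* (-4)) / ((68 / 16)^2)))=799 / 48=16.65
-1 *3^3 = -27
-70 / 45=-14 / 9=-1.56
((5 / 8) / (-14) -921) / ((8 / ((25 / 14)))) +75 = -1638125 / 12544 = -130.59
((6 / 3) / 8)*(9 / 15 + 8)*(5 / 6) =43 / 24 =1.79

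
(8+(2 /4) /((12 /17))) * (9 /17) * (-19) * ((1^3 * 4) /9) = -3971 /102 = -38.93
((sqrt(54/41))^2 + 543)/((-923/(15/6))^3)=-2789625/257916393176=-0.00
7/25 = 0.28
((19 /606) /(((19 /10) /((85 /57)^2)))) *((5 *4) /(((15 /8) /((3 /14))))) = 0.08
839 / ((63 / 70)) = 8390 / 9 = 932.22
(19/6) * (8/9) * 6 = 152/9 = 16.89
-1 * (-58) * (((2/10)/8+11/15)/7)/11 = 377/660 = 0.57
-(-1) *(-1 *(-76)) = 76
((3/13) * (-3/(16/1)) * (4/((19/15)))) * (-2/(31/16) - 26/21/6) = 36285/214396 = 0.17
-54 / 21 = -18 / 7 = -2.57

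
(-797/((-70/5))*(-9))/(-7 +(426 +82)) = -2391/2338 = -1.02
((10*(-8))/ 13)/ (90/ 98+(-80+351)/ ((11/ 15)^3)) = -130438/ 14584869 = -0.01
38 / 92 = 0.41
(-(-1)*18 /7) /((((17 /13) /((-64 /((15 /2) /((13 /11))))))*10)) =-64896 /32725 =-1.98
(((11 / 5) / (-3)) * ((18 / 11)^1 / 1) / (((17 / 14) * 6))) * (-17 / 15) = 14 / 75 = 0.19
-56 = -56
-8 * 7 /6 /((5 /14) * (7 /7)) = -392 /15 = -26.13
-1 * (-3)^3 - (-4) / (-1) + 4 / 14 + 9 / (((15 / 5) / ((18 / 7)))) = 31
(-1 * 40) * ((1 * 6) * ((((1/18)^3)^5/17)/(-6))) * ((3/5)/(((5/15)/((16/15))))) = 0.00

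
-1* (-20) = 20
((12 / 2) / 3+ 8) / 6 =5 / 3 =1.67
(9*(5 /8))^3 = 91125 /512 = 177.98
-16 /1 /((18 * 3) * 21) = -8 /567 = -0.01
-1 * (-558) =558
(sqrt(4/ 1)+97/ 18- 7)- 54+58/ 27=-2779/ 54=-51.46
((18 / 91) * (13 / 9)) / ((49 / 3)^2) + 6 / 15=33704 / 84035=0.40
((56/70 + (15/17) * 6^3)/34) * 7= 56938/1445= 39.40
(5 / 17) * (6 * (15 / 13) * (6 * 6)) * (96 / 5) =311040 / 221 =1407.42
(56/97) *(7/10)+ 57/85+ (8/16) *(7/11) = 252657/181390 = 1.39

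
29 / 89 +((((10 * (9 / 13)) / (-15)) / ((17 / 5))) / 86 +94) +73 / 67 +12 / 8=10983512049 / 113332778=96.91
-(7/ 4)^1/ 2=-7/ 8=-0.88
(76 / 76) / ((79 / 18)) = 0.23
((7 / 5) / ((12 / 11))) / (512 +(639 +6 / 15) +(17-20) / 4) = 77 / 69039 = 0.00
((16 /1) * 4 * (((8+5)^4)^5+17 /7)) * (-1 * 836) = -7117891072678556052216170496 /7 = -1016841581811222293173739000.00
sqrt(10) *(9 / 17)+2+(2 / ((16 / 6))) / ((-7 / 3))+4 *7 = 9 *sqrt(10) / 17+831 / 28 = 31.35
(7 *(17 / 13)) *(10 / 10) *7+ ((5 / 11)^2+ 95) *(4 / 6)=200633 / 1573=127.55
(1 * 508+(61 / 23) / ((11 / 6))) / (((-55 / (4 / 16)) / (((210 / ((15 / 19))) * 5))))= -8571185 / 2783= -3079.84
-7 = -7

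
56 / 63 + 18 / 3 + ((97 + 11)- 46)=620 / 9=68.89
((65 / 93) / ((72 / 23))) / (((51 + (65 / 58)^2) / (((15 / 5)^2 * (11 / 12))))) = 601315 / 17059176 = 0.04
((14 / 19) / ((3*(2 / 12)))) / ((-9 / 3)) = -28 / 57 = -0.49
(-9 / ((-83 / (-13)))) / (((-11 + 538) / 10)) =-0.03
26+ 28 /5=158 /5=31.60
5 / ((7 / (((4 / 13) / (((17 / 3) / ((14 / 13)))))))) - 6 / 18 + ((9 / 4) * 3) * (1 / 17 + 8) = 54.11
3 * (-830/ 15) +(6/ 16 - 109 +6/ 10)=-10961/ 40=-274.02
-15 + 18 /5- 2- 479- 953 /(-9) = -17393 /45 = -386.51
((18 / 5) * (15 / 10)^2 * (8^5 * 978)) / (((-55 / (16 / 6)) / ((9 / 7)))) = -31149785088 / 1925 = -16181706.54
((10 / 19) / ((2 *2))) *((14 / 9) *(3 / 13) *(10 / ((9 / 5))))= 1750 / 6669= 0.26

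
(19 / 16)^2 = 361 / 256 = 1.41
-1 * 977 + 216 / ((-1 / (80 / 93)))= -36047 / 31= -1162.81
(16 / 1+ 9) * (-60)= -1500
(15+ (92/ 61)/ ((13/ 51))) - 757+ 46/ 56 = -16325753/ 22204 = -735.26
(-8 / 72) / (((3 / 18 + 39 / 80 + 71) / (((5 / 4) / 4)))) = -25 / 51591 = -0.00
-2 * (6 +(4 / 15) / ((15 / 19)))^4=-8270049285152 / 2562890625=-3226.84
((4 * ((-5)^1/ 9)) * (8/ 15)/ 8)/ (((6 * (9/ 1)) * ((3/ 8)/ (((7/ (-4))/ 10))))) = 14/ 10935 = 0.00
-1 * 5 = -5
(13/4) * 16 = 52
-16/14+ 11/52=-339/364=-0.93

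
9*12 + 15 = 123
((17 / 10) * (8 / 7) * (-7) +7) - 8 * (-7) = 247 / 5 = 49.40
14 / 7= 2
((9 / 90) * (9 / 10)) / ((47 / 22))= 99 / 2350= 0.04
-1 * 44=-44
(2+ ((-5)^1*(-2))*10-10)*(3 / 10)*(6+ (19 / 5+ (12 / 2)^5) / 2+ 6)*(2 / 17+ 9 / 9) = 120362.14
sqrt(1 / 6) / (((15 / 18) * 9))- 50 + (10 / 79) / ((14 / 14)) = -3940 / 79 + sqrt(6) / 45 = -49.82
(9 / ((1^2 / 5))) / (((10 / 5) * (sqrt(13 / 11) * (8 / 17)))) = 43.98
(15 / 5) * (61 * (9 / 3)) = 549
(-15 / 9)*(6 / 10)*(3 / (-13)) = 0.23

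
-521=-521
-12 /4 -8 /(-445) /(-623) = -3.00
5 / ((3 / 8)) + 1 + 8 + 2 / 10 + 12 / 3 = 398 / 15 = 26.53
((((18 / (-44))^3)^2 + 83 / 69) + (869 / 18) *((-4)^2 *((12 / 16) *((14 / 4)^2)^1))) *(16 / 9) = 55529488662037 / 4400557524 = 12618.74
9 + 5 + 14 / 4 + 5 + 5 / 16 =365 / 16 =22.81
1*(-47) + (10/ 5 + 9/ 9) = -44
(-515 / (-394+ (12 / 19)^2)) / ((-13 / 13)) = -1.31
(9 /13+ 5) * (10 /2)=370 /13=28.46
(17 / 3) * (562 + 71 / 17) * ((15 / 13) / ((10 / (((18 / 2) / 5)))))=17325 / 26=666.35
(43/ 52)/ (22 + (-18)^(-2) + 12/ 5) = 17415/ 513929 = 0.03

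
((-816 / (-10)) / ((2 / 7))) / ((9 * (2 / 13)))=3094 / 15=206.27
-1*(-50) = 50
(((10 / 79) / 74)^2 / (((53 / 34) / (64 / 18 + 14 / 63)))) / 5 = 5780 / 4075454133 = 0.00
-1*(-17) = 17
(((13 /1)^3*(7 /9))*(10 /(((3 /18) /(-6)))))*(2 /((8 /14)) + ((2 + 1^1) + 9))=-9534980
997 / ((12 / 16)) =3988 / 3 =1329.33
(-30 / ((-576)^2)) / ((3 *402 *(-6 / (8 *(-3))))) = -5 / 16671744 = -0.00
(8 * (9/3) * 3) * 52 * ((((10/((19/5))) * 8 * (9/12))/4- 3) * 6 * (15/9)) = 673920/19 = 35469.47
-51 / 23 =-2.22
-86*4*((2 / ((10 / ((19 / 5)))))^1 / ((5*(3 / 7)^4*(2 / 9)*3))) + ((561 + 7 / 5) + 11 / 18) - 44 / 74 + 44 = -429186107 / 249750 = -1718.46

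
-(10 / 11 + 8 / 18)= -134 / 99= -1.35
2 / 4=1 / 2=0.50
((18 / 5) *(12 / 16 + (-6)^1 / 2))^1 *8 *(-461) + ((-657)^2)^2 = 931604445369 / 5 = 186320889073.80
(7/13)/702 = 7/9126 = 0.00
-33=-33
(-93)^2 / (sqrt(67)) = 8649* sqrt(67) / 67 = 1056.64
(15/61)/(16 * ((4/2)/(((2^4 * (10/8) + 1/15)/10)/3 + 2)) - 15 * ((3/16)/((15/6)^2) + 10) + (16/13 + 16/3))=-14051700/7537003291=-0.00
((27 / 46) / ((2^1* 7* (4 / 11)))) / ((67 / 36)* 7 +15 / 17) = 45441 / 5482372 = 0.01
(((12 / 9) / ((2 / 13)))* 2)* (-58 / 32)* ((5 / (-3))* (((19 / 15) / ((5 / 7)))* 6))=50141 / 90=557.12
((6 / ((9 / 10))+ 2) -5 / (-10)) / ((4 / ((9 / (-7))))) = -165 / 56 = -2.95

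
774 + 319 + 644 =1737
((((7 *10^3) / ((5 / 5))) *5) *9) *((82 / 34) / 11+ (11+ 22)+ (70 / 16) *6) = 3503036250 / 187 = 18732814.17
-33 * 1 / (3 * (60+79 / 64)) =-0.18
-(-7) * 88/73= 616/73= 8.44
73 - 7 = 66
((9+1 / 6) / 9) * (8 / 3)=2.72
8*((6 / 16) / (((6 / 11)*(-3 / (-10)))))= 55 / 3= 18.33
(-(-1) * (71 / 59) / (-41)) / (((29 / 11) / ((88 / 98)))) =-34364 / 3437399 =-0.01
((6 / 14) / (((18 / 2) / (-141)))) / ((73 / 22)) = -2.02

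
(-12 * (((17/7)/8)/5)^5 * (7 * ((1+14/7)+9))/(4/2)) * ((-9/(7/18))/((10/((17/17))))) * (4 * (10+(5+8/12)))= 16216186797/268912000000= 0.06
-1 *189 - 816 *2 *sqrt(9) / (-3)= 1443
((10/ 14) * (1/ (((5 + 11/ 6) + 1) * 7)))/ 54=5/ 20727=0.00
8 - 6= 2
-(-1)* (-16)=-16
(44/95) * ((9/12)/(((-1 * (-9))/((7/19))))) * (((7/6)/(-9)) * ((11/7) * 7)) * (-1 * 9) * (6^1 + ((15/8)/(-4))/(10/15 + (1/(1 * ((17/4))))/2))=2733269/2772480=0.99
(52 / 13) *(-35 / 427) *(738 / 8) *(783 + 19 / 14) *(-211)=4274848395 / 854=5005677.28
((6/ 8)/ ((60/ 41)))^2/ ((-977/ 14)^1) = -11767/ 3126400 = -0.00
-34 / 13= -2.62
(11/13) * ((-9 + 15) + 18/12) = 165/26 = 6.35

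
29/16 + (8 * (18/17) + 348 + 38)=107789/272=396.28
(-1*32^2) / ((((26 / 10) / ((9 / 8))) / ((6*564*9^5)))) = -1150973660160 / 13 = -88536435396.92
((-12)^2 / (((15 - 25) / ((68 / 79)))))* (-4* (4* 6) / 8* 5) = 58752 / 79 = 743.70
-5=-5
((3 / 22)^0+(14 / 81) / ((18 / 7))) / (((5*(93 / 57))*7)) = 14782 / 790965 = 0.02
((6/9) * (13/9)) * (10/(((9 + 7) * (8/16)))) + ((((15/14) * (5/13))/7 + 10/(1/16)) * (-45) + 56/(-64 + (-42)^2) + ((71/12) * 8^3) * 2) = -8352986314/7309575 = -1142.75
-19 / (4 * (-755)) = 19 / 3020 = 0.01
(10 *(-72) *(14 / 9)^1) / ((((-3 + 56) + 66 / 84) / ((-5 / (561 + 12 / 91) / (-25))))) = -285376 / 38450439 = -0.01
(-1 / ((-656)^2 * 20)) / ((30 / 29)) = -29 / 258201600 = -0.00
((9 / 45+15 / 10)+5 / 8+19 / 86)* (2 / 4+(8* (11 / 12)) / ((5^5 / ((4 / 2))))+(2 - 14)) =-943836523 / 32250000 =-29.27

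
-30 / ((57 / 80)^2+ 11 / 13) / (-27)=832000 / 1013733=0.82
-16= -16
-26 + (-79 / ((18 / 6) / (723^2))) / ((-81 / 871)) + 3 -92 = 3996492424 / 27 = 148018237.93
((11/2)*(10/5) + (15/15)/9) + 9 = 181/9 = 20.11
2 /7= 0.29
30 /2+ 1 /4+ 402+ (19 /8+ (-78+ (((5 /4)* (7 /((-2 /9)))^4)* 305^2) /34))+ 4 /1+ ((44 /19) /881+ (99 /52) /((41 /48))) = 65371529170734525419 /19414026112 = 3367231958.67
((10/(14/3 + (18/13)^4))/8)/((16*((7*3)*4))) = 142805/1280889344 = 0.00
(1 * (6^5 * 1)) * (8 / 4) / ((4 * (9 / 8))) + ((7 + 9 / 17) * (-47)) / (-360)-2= 2643062 / 765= 3454.98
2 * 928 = 1856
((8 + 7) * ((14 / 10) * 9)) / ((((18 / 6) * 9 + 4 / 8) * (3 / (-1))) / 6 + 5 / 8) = -72 / 5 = -14.40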